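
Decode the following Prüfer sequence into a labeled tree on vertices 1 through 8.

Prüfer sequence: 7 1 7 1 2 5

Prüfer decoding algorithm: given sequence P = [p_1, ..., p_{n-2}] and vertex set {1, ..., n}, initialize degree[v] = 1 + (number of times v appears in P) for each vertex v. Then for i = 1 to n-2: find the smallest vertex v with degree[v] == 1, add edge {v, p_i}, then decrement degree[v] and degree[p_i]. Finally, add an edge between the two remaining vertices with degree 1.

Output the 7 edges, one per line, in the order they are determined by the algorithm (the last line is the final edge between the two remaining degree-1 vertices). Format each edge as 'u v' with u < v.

Initial degrees: {1:3, 2:2, 3:1, 4:1, 5:2, 6:1, 7:3, 8:1}
Step 1: smallest deg-1 vertex = 3, p_1 = 7. Add edge {3,7}. Now deg[3]=0, deg[7]=2.
Step 2: smallest deg-1 vertex = 4, p_2 = 1. Add edge {1,4}. Now deg[4]=0, deg[1]=2.
Step 3: smallest deg-1 vertex = 6, p_3 = 7. Add edge {6,7}. Now deg[6]=0, deg[7]=1.
Step 4: smallest deg-1 vertex = 7, p_4 = 1. Add edge {1,7}. Now deg[7]=0, deg[1]=1.
Step 5: smallest deg-1 vertex = 1, p_5 = 2. Add edge {1,2}. Now deg[1]=0, deg[2]=1.
Step 6: smallest deg-1 vertex = 2, p_6 = 5. Add edge {2,5}. Now deg[2]=0, deg[5]=1.
Final: two remaining deg-1 vertices are 5, 8. Add edge {5,8}.

Answer: 3 7
1 4
6 7
1 7
1 2
2 5
5 8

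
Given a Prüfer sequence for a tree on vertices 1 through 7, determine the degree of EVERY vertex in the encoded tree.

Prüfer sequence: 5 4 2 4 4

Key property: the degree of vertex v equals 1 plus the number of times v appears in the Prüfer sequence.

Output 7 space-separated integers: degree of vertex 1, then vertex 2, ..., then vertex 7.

p_1 = 5: count[5] becomes 1
p_2 = 4: count[4] becomes 1
p_3 = 2: count[2] becomes 1
p_4 = 4: count[4] becomes 2
p_5 = 4: count[4] becomes 3
Degrees (1 + count): deg[1]=1+0=1, deg[2]=1+1=2, deg[3]=1+0=1, deg[4]=1+3=4, deg[5]=1+1=2, deg[6]=1+0=1, deg[7]=1+0=1

Answer: 1 2 1 4 2 1 1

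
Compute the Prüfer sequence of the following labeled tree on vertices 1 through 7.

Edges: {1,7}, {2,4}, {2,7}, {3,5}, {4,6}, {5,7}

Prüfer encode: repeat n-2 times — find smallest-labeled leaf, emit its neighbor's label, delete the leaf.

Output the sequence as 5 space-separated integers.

Step 1: leaves = {1,3,6}. Remove smallest leaf 1, emit neighbor 7.
Step 2: leaves = {3,6}. Remove smallest leaf 3, emit neighbor 5.
Step 3: leaves = {5,6}. Remove smallest leaf 5, emit neighbor 7.
Step 4: leaves = {6,7}. Remove smallest leaf 6, emit neighbor 4.
Step 5: leaves = {4,7}. Remove smallest leaf 4, emit neighbor 2.
Done: 2 vertices remain (2, 7). Sequence = [7 5 7 4 2]

Answer: 7 5 7 4 2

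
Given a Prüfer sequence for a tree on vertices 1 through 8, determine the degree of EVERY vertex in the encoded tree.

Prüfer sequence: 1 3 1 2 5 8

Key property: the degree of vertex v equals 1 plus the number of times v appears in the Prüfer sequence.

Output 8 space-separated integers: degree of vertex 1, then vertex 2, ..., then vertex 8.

p_1 = 1: count[1] becomes 1
p_2 = 3: count[3] becomes 1
p_3 = 1: count[1] becomes 2
p_4 = 2: count[2] becomes 1
p_5 = 5: count[5] becomes 1
p_6 = 8: count[8] becomes 1
Degrees (1 + count): deg[1]=1+2=3, deg[2]=1+1=2, deg[3]=1+1=2, deg[4]=1+0=1, deg[5]=1+1=2, deg[6]=1+0=1, deg[7]=1+0=1, deg[8]=1+1=2

Answer: 3 2 2 1 2 1 1 2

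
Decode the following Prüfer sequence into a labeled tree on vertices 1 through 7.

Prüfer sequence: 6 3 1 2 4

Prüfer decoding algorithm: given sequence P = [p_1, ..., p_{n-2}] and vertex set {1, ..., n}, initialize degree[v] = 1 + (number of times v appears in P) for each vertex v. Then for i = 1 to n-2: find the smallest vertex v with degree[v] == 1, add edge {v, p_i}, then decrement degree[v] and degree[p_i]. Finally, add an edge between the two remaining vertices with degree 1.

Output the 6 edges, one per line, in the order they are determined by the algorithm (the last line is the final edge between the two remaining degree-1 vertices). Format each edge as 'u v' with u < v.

Answer: 5 6
3 6
1 3
1 2
2 4
4 7

Derivation:
Initial degrees: {1:2, 2:2, 3:2, 4:2, 5:1, 6:2, 7:1}
Step 1: smallest deg-1 vertex = 5, p_1 = 6. Add edge {5,6}. Now deg[5]=0, deg[6]=1.
Step 2: smallest deg-1 vertex = 6, p_2 = 3. Add edge {3,6}. Now deg[6]=0, deg[3]=1.
Step 3: smallest deg-1 vertex = 3, p_3 = 1. Add edge {1,3}. Now deg[3]=0, deg[1]=1.
Step 4: smallest deg-1 vertex = 1, p_4 = 2. Add edge {1,2}. Now deg[1]=0, deg[2]=1.
Step 5: smallest deg-1 vertex = 2, p_5 = 4. Add edge {2,4}. Now deg[2]=0, deg[4]=1.
Final: two remaining deg-1 vertices are 4, 7. Add edge {4,7}.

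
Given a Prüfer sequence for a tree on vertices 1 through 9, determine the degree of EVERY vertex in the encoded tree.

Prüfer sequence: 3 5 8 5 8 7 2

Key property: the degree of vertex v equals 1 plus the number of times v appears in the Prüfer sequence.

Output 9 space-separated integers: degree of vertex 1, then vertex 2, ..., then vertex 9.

Answer: 1 2 2 1 3 1 2 3 1

Derivation:
p_1 = 3: count[3] becomes 1
p_2 = 5: count[5] becomes 1
p_3 = 8: count[8] becomes 1
p_4 = 5: count[5] becomes 2
p_5 = 8: count[8] becomes 2
p_6 = 7: count[7] becomes 1
p_7 = 2: count[2] becomes 1
Degrees (1 + count): deg[1]=1+0=1, deg[2]=1+1=2, deg[3]=1+1=2, deg[4]=1+0=1, deg[5]=1+2=3, deg[6]=1+0=1, deg[7]=1+1=2, deg[8]=1+2=3, deg[9]=1+0=1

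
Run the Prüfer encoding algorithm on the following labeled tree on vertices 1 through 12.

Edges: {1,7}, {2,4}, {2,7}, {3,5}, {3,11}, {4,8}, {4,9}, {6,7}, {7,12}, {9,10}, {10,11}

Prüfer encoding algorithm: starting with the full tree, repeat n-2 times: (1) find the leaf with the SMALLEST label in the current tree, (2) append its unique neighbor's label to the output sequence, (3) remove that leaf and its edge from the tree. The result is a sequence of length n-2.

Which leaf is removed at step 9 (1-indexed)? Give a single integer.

Step 1: current leaves = {1,5,6,8,12}. Remove leaf 1 (neighbor: 7).
Step 2: current leaves = {5,6,8,12}. Remove leaf 5 (neighbor: 3).
Step 3: current leaves = {3,6,8,12}. Remove leaf 3 (neighbor: 11).
Step 4: current leaves = {6,8,11,12}. Remove leaf 6 (neighbor: 7).
Step 5: current leaves = {8,11,12}. Remove leaf 8 (neighbor: 4).
Step 6: current leaves = {11,12}. Remove leaf 11 (neighbor: 10).
Step 7: current leaves = {10,12}. Remove leaf 10 (neighbor: 9).
Step 8: current leaves = {9,12}. Remove leaf 9 (neighbor: 4).
Step 9: current leaves = {4,12}. Remove leaf 4 (neighbor: 2).

Answer: 4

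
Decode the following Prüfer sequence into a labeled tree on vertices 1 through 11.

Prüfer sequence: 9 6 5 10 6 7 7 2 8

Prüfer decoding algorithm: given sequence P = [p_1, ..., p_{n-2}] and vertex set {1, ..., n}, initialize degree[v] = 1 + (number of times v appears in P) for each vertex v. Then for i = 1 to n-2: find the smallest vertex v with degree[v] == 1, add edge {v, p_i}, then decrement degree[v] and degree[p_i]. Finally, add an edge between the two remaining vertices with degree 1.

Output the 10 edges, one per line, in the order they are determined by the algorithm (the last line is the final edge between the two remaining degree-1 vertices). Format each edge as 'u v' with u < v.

Answer: 1 9
3 6
4 5
5 10
6 9
6 7
7 10
2 7
2 8
8 11

Derivation:
Initial degrees: {1:1, 2:2, 3:1, 4:1, 5:2, 6:3, 7:3, 8:2, 9:2, 10:2, 11:1}
Step 1: smallest deg-1 vertex = 1, p_1 = 9. Add edge {1,9}. Now deg[1]=0, deg[9]=1.
Step 2: smallest deg-1 vertex = 3, p_2 = 6. Add edge {3,6}. Now deg[3]=0, deg[6]=2.
Step 3: smallest deg-1 vertex = 4, p_3 = 5. Add edge {4,5}. Now deg[4]=0, deg[5]=1.
Step 4: smallest deg-1 vertex = 5, p_4 = 10. Add edge {5,10}. Now deg[5]=0, deg[10]=1.
Step 5: smallest deg-1 vertex = 9, p_5 = 6. Add edge {6,9}. Now deg[9]=0, deg[6]=1.
Step 6: smallest deg-1 vertex = 6, p_6 = 7. Add edge {6,7}. Now deg[6]=0, deg[7]=2.
Step 7: smallest deg-1 vertex = 10, p_7 = 7. Add edge {7,10}. Now deg[10]=0, deg[7]=1.
Step 8: smallest deg-1 vertex = 7, p_8 = 2. Add edge {2,7}. Now deg[7]=0, deg[2]=1.
Step 9: smallest deg-1 vertex = 2, p_9 = 8. Add edge {2,8}. Now deg[2]=0, deg[8]=1.
Final: two remaining deg-1 vertices are 8, 11. Add edge {8,11}.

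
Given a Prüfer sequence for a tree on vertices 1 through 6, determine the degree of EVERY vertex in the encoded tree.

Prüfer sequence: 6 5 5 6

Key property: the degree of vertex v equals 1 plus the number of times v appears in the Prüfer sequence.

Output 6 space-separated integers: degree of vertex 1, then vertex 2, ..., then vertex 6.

Answer: 1 1 1 1 3 3

Derivation:
p_1 = 6: count[6] becomes 1
p_2 = 5: count[5] becomes 1
p_3 = 5: count[5] becomes 2
p_4 = 6: count[6] becomes 2
Degrees (1 + count): deg[1]=1+0=1, deg[2]=1+0=1, deg[3]=1+0=1, deg[4]=1+0=1, deg[5]=1+2=3, deg[6]=1+2=3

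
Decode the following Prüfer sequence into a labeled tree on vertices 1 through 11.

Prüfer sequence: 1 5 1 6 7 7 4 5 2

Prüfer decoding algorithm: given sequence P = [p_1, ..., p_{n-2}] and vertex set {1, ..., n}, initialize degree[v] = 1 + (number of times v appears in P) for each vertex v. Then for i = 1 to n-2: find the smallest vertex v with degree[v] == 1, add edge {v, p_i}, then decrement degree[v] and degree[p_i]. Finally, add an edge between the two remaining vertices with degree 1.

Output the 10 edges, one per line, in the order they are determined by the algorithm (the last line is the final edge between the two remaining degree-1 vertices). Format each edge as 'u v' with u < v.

Answer: 1 3
5 8
1 9
1 6
6 7
7 10
4 7
4 5
2 5
2 11

Derivation:
Initial degrees: {1:3, 2:2, 3:1, 4:2, 5:3, 6:2, 7:3, 8:1, 9:1, 10:1, 11:1}
Step 1: smallest deg-1 vertex = 3, p_1 = 1. Add edge {1,3}. Now deg[3]=0, deg[1]=2.
Step 2: smallest deg-1 vertex = 8, p_2 = 5. Add edge {5,8}. Now deg[8]=0, deg[5]=2.
Step 3: smallest deg-1 vertex = 9, p_3 = 1. Add edge {1,9}. Now deg[9]=0, deg[1]=1.
Step 4: smallest deg-1 vertex = 1, p_4 = 6. Add edge {1,6}. Now deg[1]=0, deg[6]=1.
Step 5: smallest deg-1 vertex = 6, p_5 = 7. Add edge {6,7}. Now deg[6]=0, deg[7]=2.
Step 6: smallest deg-1 vertex = 10, p_6 = 7. Add edge {7,10}. Now deg[10]=0, deg[7]=1.
Step 7: smallest deg-1 vertex = 7, p_7 = 4. Add edge {4,7}. Now deg[7]=0, deg[4]=1.
Step 8: smallest deg-1 vertex = 4, p_8 = 5. Add edge {4,5}. Now deg[4]=0, deg[5]=1.
Step 9: smallest deg-1 vertex = 5, p_9 = 2. Add edge {2,5}. Now deg[5]=0, deg[2]=1.
Final: two remaining deg-1 vertices are 2, 11. Add edge {2,11}.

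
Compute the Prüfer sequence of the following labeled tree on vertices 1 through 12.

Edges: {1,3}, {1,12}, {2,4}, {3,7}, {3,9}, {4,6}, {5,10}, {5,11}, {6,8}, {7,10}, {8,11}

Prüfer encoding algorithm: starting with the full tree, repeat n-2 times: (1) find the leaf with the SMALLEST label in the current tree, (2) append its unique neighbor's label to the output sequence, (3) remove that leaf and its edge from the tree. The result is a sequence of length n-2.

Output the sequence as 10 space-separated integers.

Step 1: leaves = {2,9,12}. Remove smallest leaf 2, emit neighbor 4.
Step 2: leaves = {4,9,12}. Remove smallest leaf 4, emit neighbor 6.
Step 3: leaves = {6,9,12}. Remove smallest leaf 6, emit neighbor 8.
Step 4: leaves = {8,9,12}. Remove smallest leaf 8, emit neighbor 11.
Step 5: leaves = {9,11,12}. Remove smallest leaf 9, emit neighbor 3.
Step 6: leaves = {11,12}. Remove smallest leaf 11, emit neighbor 5.
Step 7: leaves = {5,12}. Remove smallest leaf 5, emit neighbor 10.
Step 8: leaves = {10,12}. Remove smallest leaf 10, emit neighbor 7.
Step 9: leaves = {7,12}. Remove smallest leaf 7, emit neighbor 3.
Step 10: leaves = {3,12}. Remove smallest leaf 3, emit neighbor 1.
Done: 2 vertices remain (1, 12). Sequence = [4 6 8 11 3 5 10 7 3 1]

Answer: 4 6 8 11 3 5 10 7 3 1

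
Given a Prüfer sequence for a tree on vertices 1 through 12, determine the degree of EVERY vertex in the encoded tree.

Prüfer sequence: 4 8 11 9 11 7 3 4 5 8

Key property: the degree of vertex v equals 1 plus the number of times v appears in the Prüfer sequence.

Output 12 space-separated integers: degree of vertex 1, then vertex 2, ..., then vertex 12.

Answer: 1 1 2 3 2 1 2 3 2 1 3 1

Derivation:
p_1 = 4: count[4] becomes 1
p_2 = 8: count[8] becomes 1
p_3 = 11: count[11] becomes 1
p_4 = 9: count[9] becomes 1
p_5 = 11: count[11] becomes 2
p_6 = 7: count[7] becomes 1
p_7 = 3: count[3] becomes 1
p_8 = 4: count[4] becomes 2
p_9 = 5: count[5] becomes 1
p_10 = 8: count[8] becomes 2
Degrees (1 + count): deg[1]=1+0=1, deg[2]=1+0=1, deg[3]=1+1=2, deg[4]=1+2=3, deg[5]=1+1=2, deg[6]=1+0=1, deg[7]=1+1=2, deg[8]=1+2=3, deg[9]=1+1=2, deg[10]=1+0=1, deg[11]=1+2=3, deg[12]=1+0=1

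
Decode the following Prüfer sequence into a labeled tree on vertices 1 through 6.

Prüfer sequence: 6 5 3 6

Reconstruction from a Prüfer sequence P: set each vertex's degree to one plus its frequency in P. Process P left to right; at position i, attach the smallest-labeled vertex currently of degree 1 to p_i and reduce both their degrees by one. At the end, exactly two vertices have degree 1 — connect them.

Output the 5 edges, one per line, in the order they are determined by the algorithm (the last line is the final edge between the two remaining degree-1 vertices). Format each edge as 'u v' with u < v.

Initial degrees: {1:1, 2:1, 3:2, 4:1, 5:2, 6:3}
Step 1: smallest deg-1 vertex = 1, p_1 = 6. Add edge {1,6}. Now deg[1]=0, deg[6]=2.
Step 2: smallest deg-1 vertex = 2, p_2 = 5. Add edge {2,5}. Now deg[2]=0, deg[5]=1.
Step 3: smallest deg-1 vertex = 4, p_3 = 3. Add edge {3,4}. Now deg[4]=0, deg[3]=1.
Step 4: smallest deg-1 vertex = 3, p_4 = 6. Add edge {3,6}. Now deg[3]=0, deg[6]=1.
Final: two remaining deg-1 vertices are 5, 6. Add edge {5,6}.

Answer: 1 6
2 5
3 4
3 6
5 6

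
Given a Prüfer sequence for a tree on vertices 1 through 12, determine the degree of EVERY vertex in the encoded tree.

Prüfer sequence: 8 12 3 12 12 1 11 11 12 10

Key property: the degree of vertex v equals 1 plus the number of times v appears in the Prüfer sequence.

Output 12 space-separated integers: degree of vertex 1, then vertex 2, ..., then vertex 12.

Answer: 2 1 2 1 1 1 1 2 1 2 3 5

Derivation:
p_1 = 8: count[8] becomes 1
p_2 = 12: count[12] becomes 1
p_3 = 3: count[3] becomes 1
p_4 = 12: count[12] becomes 2
p_5 = 12: count[12] becomes 3
p_6 = 1: count[1] becomes 1
p_7 = 11: count[11] becomes 1
p_8 = 11: count[11] becomes 2
p_9 = 12: count[12] becomes 4
p_10 = 10: count[10] becomes 1
Degrees (1 + count): deg[1]=1+1=2, deg[2]=1+0=1, deg[3]=1+1=2, deg[4]=1+0=1, deg[5]=1+0=1, deg[6]=1+0=1, deg[7]=1+0=1, deg[8]=1+1=2, deg[9]=1+0=1, deg[10]=1+1=2, deg[11]=1+2=3, deg[12]=1+4=5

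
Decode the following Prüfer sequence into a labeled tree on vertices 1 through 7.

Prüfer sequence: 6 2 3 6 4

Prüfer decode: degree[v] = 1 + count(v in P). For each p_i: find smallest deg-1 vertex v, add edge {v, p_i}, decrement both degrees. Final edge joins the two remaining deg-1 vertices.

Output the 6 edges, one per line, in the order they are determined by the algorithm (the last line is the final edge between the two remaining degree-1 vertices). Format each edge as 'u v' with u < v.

Answer: 1 6
2 5
2 3
3 6
4 6
4 7

Derivation:
Initial degrees: {1:1, 2:2, 3:2, 4:2, 5:1, 6:3, 7:1}
Step 1: smallest deg-1 vertex = 1, p_1 = 6. Add edge {1,6}. Now deg[1]=0, deg[6]=2.
Step 2: smallest deg-1 vertex = 5, p_2 = 2. Add edge {2,5}. Now deg[5]=0, deg[2]=1.
Step 3: smallest deg-1 vertex = 2, p_3 = 3. Add edge {2,3}. Now deg[2]=0, deg[3]=1.
Step 4: smallest deg-1 vertex = 3, p_4 = 6. Add edge {3,6}. Now deg[3]=0, deg[6]=1.
Step 5: smallest deg-1 vertex = 6, p_5 = 4. Add edge {4,6}. Now deg[6]=0, deg[4]=1.
Final: two remaining deg-1 vertices are 4, 7. Add edge {4,7}.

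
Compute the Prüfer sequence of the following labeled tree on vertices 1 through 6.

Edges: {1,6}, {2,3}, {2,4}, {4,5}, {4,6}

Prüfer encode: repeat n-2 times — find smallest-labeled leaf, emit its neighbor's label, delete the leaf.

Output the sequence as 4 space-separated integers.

Answer: 6 2 4 4

Derivation:
Step 1: leaves = {1,3,5}. Remove smallest leaf 1, emit neighbor 6.
Step 2: leaves = {3,5,6}. Remove smallest leaf 3, emit neighbor 2.
Step 3: leaves = {2,5,6}. Remove smallest leaf 2, emit neighbor 4.
Step 4: leaves = {5,6}. Remove smallest leaf 5, emit neighbor 4.
Done: 2 vertices remain (4, 6). Sequence = [6 2 4 4]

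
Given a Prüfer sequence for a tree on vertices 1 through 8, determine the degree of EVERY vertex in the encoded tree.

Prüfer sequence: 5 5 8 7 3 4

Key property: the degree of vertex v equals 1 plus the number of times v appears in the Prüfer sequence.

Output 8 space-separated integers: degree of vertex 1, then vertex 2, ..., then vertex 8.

p_1 = 5: count[5] becomes 1
p_2 = 5: count[5] becomes 2
p_3 = 8: count[8] becomes 1
p_4 = 7: count[7] becomes 1
p_5 = 3: count[3] becomes 1
p_6 = 4: count[4] becomes 1
Degrees (1 + count): deg[1]=1+0=1, deg[2]=1+0=1, deg[3]=1+1=2, deg[4]=1+1=2, deg[5]=1+2=3, deg[6]=1+0=1, deg[7]=1+1=2, deg[8]=1+1=2

Answer: 1 1 2 2 3 1 2 2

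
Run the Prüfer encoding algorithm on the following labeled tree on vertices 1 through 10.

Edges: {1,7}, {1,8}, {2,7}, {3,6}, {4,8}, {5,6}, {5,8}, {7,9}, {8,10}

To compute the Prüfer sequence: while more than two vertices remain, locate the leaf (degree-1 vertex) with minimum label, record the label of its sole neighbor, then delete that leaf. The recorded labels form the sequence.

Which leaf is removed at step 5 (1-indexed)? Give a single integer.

Answer: 5

Derivation:
Step 1: current leaves = {2,3,4,9,10}. Remove leaf 2 (neighbor: 7).
Step 2: current leaves = {3,4,9,10}. Remove leaf 3 (neighbor: 6).
Step 3: current leaves = {4,6,9,10}. Remove leaf 4 (neighbor: 8).
Step 4: current leaves = {6,9,10}. Remove leaf 6 (neighbor: 5).
Step 5: current leaves = {5,9,10}. Remove leaf 5 (neighbor: 8).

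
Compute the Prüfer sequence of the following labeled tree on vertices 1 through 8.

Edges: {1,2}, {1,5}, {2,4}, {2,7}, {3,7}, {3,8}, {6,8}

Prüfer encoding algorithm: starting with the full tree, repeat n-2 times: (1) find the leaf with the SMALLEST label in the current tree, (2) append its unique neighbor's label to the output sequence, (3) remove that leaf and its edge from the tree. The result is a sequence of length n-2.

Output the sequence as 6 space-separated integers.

Step 1: leaves = {4,5,6}. Remove smallest leaf 4, emit neighbor 2.
Step 2: leaves = {5,6}. Remove smallest leaf 5, emit neighbor 1.
Step 3: leaves = {1,6}. Remove smallest leaf 1, emit neighbor 2.
Step 4: leaves = {2,6}. Remove smallest leaf 2, emit neighbor 7.
Step 5: leaves = {6,7}. Remove smallest leaf 6, emit neighbor 8.
Step 6: leaves = {7,8}. Remove smallest leaf 7, emit neighbor 3.
Done: 2 vertices remain (3, 8). Sequence = [2 1 2 7 8 3]

Answer: 2 1 2 7 8 3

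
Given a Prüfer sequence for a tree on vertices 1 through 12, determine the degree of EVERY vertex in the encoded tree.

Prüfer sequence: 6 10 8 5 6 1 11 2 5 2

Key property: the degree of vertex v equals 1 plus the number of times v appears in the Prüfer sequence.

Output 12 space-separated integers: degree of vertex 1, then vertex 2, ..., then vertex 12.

p_1 = 6: count[6] becomes 1
p_2 = 10: count[10] becomes 1
p_3 = 8: count[8] becomes 1
p_4 = 5: count[5] becomes 1
p_5 = 6: count[6] becomes 2
p_6 = 1: count[1] becomes 1
p_7 = 11: count[11] becomes 1
p_8 = 2: count[2] becomes 1
p_9 = 5: count[5] becomes 2
p_10 = 2: count[2] becomes 2
Degrees (1 + count): deg[1]=1+1=2, deg[2]=1+2=3, deg[3]=1+0=1, deg[4]=1+0=1, deg[5]=1+2=3, deg[6]=1+2=3, deg[7]=1+0=1, deg[8]=1+1=2, deg[9]=1+0=1, deg[10]=1+1=2, deg[11]=1+1=2, deg[12]=1+0=1

Answer: 2 3 1 1 3 3 1 2 1 2 2 1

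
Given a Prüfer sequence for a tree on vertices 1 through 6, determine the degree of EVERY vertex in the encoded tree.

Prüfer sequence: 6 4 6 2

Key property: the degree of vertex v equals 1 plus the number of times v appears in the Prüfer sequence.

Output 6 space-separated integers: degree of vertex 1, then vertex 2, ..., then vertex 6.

p_1 = 6: count[6] becomes 1
p_2 = 4: count[4] becomes 1
p_3 = 6: count[6] becomes 2
p_4 = 2: count[2] becomes 1
Degrees (1 + count): deg[1]=1+0=1, deg[2]=1+1=2, deg[3]=1+0=1, deg[4]=1+1=2, deg[5]=1+0=1, deg[6]=1+2=3

Answer: 1 2 1 2 1 3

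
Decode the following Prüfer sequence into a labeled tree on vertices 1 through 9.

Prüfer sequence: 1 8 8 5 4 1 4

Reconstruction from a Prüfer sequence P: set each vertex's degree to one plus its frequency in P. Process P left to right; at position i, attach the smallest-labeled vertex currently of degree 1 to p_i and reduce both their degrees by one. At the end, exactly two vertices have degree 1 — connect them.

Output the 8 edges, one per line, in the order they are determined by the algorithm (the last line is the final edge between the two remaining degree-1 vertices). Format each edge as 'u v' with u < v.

Initial degrees: {1:3, 2:1, 3:1, 4:3, 5:2, 6:1, 7:1, 8:3, 9:1}
Step 1: smallest deg-1 vertex = 2, p_1 = 1. Add edge {1,2}. Now deg[2]=0, deg[1]=2.
Step 2: smallest deg-1 vertex = 3, p_2 = 8. Add edge {3,8}. Now deg[3]=0, deg[8]=2.
Step 3: smallest deg-1 vertex = 6, p_3 = 8. Add edge {6,8}. Now deg[6]=0, deg[8]=1.
Step 4: smallest deg-1 vertex = 7, p_4 = 5. Add edge {5,7}. Now deg[7]=0, deg[5]=1.
Step 5: smallest deg-1 vertex = 5, p_5 = 4. Add edge {4,5}. Now deg[5]=0, deg[4]=2.
Step 6: smallest deg-1 vertex = 8, p_6 = 1. Add edge {1,8}. Now deg[8]=0, deg[1]=1.
Step 7: smallest deg-1 vertex = 1, p_7 = 4. Add edge {1,4}. Now deg[1]=0, deg[4]=1.
Final: two remaining deg-1 vertices are 4, 9. Add edge {4,9}.

Answer: 1 2
3 8
6 8
5 7
4 5
1 8
1 4
4 9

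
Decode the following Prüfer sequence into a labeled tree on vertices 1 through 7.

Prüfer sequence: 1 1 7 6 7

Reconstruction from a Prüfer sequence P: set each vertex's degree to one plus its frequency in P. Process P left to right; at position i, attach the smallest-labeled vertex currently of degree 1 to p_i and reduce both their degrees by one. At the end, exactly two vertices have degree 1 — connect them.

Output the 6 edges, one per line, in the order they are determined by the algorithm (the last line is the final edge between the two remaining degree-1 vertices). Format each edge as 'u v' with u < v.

Initial degrees: {1:3, 2:1, 3:1, 4:1, 5:1, 6:2, 7:3}
Step 1: smallest deg-1 vertex = 2, p_1 = 1. Add edge {1,2}. Now deg[2]=0, deg[1]=2.
Step 2: smallest deg-1 vertex = 3, p_2 = 1. Add edge {1,3}. Now deg[3]=0, deg[1]=1.
Step 3: smallest deg-1 vertex = 1, p_3 = 7. Add edge {1,7}. Now deg[1]=0, deg[7]=2.
Step 4: smallest deg-1 vertex = 4, p_4 = 6. Add edge {4,6}. Now deg[4]=0, deg[6]=1.
Step 5: smallest deg-1 vertex = 5, p_5 = 7. Add edge {5,7}. Now deg[5]=0, deg[7]=1.
Final: two remaining deg-1 vertices are 6, 7. Add edge {6,7}.

Answer: 1 2
1 3
1 7
4 6
5 7
6 7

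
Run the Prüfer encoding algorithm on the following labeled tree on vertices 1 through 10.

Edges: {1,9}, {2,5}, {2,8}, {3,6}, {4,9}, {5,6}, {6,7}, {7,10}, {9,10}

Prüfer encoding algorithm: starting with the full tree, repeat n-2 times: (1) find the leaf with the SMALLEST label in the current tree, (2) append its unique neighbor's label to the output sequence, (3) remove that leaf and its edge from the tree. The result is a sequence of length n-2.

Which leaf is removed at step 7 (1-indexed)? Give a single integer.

Step 1: current leaves = {1,3,4,8}. Remove leaf 1 (neighbor: 9).
Step 2: current leaves = {3,4,8}. Remove leaf 3 (neighbor: 6).
Step 3: current leaves = {4,8}. Remove leaf 4 (neighbor: 9).
Step 4: current leaves = {8,9}. Remove leaf 8 (neighbor: 2).
Step 5: current leaves = {2,9}. Remove leaf 2 (neighbor: 5).
Step 6: current leaves = {5,9}. Remove leaf 5 (neighbor: 6).
Step 7: current leaves = {6,9}. Remove leaf 6 (neighbor: 7).

Answer: 6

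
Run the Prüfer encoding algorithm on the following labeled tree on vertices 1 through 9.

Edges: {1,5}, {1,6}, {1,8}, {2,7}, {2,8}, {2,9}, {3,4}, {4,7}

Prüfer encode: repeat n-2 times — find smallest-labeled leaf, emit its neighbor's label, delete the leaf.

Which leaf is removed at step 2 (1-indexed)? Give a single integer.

Answer: 4

Derivation:
Step 1: current leaves = {3,5,6,9}. Remove leaf 3 (neighbor: 4).
Step 2: current leaves = {4,5,6,9}. Remove leaf 4 (neighbor: 7).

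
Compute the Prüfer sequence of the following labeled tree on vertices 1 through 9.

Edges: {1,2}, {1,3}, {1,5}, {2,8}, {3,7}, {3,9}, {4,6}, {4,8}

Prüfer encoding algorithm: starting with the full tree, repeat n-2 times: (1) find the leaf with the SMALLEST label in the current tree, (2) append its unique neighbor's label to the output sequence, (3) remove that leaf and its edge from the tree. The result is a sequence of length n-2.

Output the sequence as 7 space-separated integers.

Step 1: leaves = {5,6,7,9}. Remove smallest leaf 5, emit neighbor 1.
Step 2: leaves = {6,7,9}. Remove smallest leaf 6, emit neighbor 4.
Step 3: leaves = {4,7,9}. Remove smallest leaf 4, emit neighbor 8.
Step 4: leaves = {7,8,9}. Remove smallest leaf 7, emit neighbor 3.
Step 5: leaves = {8,9}. Remove smallest leaf 8, emit neighbor 2.
Step 6: leaves = {2,9}. Remove smallest leaf 2, emit neighbor 1.
Step 7: leaves = {1,9}. Remove smallest leaf 1, emit neighbor 3.
Done: 2 vertices remain (3, 9). Sequence = [1 4 8 3 2 1 3]

Answer: 1 4 8 3 2 1 3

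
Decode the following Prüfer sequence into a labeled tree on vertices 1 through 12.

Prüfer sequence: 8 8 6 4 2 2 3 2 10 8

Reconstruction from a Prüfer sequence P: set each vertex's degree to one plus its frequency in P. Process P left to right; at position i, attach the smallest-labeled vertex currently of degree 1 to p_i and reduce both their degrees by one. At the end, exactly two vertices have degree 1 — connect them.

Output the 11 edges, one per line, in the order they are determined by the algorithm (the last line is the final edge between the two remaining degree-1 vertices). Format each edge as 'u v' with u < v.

Initial degrees: {1:1, 2:4, 3:2, 4:2, 5:1, 6:2, 7:1, 8:4, 9:1, 10:2, 11:1, 12:1}
Step 1: smallest deg-1 vertex = 1, p_1 = 8. Add edge {1,8}. Now deg[1]=0, deg[8]=3.
Step 2: smallest deg-1 vertex = 5, p_2 = 8. Add edge {5,8}. Now deg[5]=0, deg[8]=2.
Step 3: smallest deg-1 vertex = 7, p_3 = 6. Add edge {6,7}. Now deg[7]=0, deg[6]=1.
Step 4: smallest deg-1 vertex = 6, p_4 = 4. Add edge {4,6}. Now deg[6]=0, deg[4]=1.
Step 5: smallest deg-1 vertex = 4, p_5 = 2. Add edge {2,4}. Now deg[4]=0, deg[2]=3.
Step 6: smallest deg-1 vertex = 9, p_6 = 2. Add edge {2,9}. Now deg[9]=0, deg[2]=2.
Step 7: smallest deg-1 vertex = 11, p_7 = 3. Add edge {3,11}. Now deg[11]=0, deg[3]=1.
Step 8: smallest deg-1 vertex = 3, p_8 = 2. Add edge {2,3}. Now deg[3]=0, deg[2]=1.
Step 9: smallest deg-1 vertex = 2, p_9 = 10. Add edge {2,10}. Now deg[2]=0, deg[10]=1.
Step 10: smallest deg-1 vertex = 10, p_10 = 8. Add edge {8,10}. Now deg[10]=0, deg[8]=1.
Final: two remaining deg-1 vertices are 8, 12. Add edge {8,12}.

Answer: 1 8
5 8
6 7
4 6
2 4
2 9
3 11
2 3
2 10
8 10
8 12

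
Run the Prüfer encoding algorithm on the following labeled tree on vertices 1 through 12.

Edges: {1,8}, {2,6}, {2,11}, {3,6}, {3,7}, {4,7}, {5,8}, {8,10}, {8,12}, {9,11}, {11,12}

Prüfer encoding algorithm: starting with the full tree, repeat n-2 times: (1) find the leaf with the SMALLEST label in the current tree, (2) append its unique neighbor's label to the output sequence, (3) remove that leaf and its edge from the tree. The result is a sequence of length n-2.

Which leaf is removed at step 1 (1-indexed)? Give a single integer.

Step 1: current leaves = {1,4,5,9,10}. Remove leaf 1 (neighbor: 8).

Answer: 1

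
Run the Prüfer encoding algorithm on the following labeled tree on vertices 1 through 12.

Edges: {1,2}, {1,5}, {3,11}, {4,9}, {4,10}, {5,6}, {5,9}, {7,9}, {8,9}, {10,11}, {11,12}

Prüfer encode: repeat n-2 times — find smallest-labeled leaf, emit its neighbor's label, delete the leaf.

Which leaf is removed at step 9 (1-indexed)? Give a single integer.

Step 1: current leaves = {2,3,6,7,8,12}. Remove leaf 2 (neighbor: 1).
Step 2: current leaves = {1,3,6,7,8,12}. Remove leaf 1 (neighbor: 5).
Step 3: current leaves = {3,6,7,8,12}. Remove leaf 3 (neighbor: 11).
Step 4: current leaves = {6,7,8,12}. Remove leaf 6 (neighbor: 5).
Step 5: current leaves = {5,7,8,12}. Remove leaf 5 (neighbor: 9).
Step 6: current leaves = {7,8,12}. Remove leaf 7 (neighbor: 9).
Step 7: current leaves = {8,12}. Remove leaf 8 (neighbor: 9).
Step 8: current leaves = {9,12}. Remove leaf 9 (neighbor: 4).
Step 9: current leaves = {4,12}. Remove leaf 4 (neighbor: 10).

Answer: 4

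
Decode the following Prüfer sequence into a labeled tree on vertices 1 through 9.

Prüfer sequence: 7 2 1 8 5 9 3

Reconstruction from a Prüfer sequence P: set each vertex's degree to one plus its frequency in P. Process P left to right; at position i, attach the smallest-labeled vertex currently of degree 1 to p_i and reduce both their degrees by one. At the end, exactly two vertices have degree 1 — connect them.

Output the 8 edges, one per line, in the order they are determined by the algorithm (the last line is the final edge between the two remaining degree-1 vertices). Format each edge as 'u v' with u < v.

Initial degrees: {1:2, 2:2, 3:2, 4:1, 5:2, 6:1, 7:2, 8:2, 9:2}
Step 1: smallest deg-1 vertex = 4, p_1 = 7. Add edge {4,7}. Now deg[4]=0, deg[7]=1.
Step 2: smallest deg-1 vertex = 6, p_2 = 2. Add edge {2,6}. Now deg[6]=0, deg[2]=1.
Step 3: smallest deg-1 vertex = 2, p_3 = 1. Add edge {1,2}. Now deg[2]=0, deg[1]=1.
Step 4: smallest deg-1 vertex = 1, p_4 = 8. Add edge {1,8}. Now deg[1]=0, deg[8]=1.
Step 5: smallest deg-1 vertex = 7, p_5 = 5. Add edge {5,7}. Now deg[7]=0, deg[5]=1.
Step 6: smallest deg-1 vertex = 5, p_6 = 9. Add edge {5,9}. Now deg[5]=0, deg[9]=1.
Step 7: smallest deg-1 vertex = 8, p_7 = 3. Add edge {3,8}. Now deg[8]=0, deg[3]=1.
Final: two remaining deg-1 vertices are 3, 9. Add edge {3,9}.

Answer: 4 7
2 6
1 2
1 8
5 7
5 9
3 8
3 9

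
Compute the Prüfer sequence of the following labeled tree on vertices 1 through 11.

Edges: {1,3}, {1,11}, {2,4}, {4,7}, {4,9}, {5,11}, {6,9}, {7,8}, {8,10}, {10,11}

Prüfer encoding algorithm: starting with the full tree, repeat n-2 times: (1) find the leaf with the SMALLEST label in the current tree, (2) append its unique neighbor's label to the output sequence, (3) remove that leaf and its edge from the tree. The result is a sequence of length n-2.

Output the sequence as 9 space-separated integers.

Step 1: leaves = {2,3,5,6}. Remove smallest leaf 2, emit neighbor 4.
Step 2: leaves = {3,5,6}. Remove smallest leaf 3, emit neighbor 1.
Step 3: leaves = {1,5,6}. Remove smallest leaf 1, emit neighbor 11.
Step 4: leaves = {5,6}. Remove smallest leaf 5, emit neighbor 11.
Step 5: leaves = {6,11}. Remove smallest leaf 6, emit neighbor 9.
Step 6: leaves = {9,11}. Remove smallest leaf 9, emit neighbor 4.
Step 7: leaves = {4,11}. Remove smallest leaf 4, emit neighbor 7.
Step 8: leaves = {7,11}. Remove smallest leaf 7, emit neighbor 8.
Step 9: leaves = {8,11}. Remove smallest leaf 8, emit neighbor 10.
Done: 2 vertices remain (10, 11). Sequence = [4 1 11 11 9 4 7 8 10]

Answer: 4 1 11 11 9 4 7 8 10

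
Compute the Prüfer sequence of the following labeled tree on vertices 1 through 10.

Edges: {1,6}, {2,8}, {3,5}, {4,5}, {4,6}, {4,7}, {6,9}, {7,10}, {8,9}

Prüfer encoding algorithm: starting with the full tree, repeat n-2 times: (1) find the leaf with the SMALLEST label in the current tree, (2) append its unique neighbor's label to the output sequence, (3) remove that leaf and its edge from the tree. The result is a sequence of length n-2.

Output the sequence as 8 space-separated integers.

Step 1: leaves = {1,2,3,10}. Remove smallest leaf 1, emit neighbor 6.
Step 2: leaves = {2,3,10}. Remove smallest leaf 2, emit neighbor 8.
Step 3: leaves = {3,8,10}. Remove smallest leaf 3, emit neighbor 5.
Step 4: leaves = {5,8,10}. Remove smallest leaf 5, emit neighbor 4.
Step 5: leaves = {8,10}. Remove smallest leaf 8, emit neighbor 9.
Step 6: leaves = {9,10}. Remove smallest leaf 9, emit neighbor 6.
Step 7: leaves = {6,10}. Remove smallest leaf 6, emit neighbor 4.
Step 8: leaves = {4,10}. Remove smallest leaf 4, emit neighbor 7.
Done: 2 vertices remain (7, 10). Sequence = [6 8 5 4 9 6 4 7]

Answer: 6 8 5 4 9 6 4 7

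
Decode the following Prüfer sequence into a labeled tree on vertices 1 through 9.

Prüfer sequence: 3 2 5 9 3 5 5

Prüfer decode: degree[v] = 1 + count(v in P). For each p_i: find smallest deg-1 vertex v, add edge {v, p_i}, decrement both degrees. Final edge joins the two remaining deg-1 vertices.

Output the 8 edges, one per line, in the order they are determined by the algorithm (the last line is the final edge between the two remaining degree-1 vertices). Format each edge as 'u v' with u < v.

Answer: 1 3
2 4
2 5
6 9
3 7
3 5
5 8
5 9

Derivation:
Initial degrees: {1:1, 2:2, 3:3, 4:1, 5:4, 6:1, 7:1, 8:1, 9:2}
Step 1: smallest deg-1 vertex = 1, p_1 = 3. Add edge {1,3}. Now deg[1]=0, deg[3]=2.
Step 2: smallest deg-1 vertex = 4, p_2 = 2. Add edge {2,4}. Now deg[4]=0, deg[2]=1.
Step 3: smallest deg-1 vertex = 2, p_3 = 5. Add edge {2,5}. Now deg[2]=0, deg[5]=3.
Step 4: smallest deg-1 vertex = 6, p_4 = 9. Add edge {6,9}. Now deg[6]=0, deg[9]=1.
Step 5: smallest deg-1 vertex = 7, p_5 = 3. Add edge {3,7}. Now deg[7]=0, deg[3]=1.
Step 6: smallest deg-1 vertex = 3, p_6 = 5. Add edge {3,5}. Now deg[3]=0, deg[5]=2.
Step 7: smallest deg-1 vertex = 8, p_7 = 5. Add edge {5,8}. Now deg[8]=0, deg[5]=1.
Final: two remaining deg-1 vertices are 5, 9. Add edge {5,9}.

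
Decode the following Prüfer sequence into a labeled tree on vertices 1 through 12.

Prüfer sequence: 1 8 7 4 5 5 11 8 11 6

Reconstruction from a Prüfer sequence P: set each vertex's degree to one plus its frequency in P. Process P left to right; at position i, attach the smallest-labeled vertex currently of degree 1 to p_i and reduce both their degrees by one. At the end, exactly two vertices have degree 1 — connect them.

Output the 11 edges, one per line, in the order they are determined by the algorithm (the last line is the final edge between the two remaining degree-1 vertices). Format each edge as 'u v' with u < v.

Initial degrees: {1:2, 2:1, 3:1, 4:2, 5:3, 6:2, 7:2, 8:3, 9:1, 10:1, 11:3, 12:1}
Step 1: smallest deg-1 vertex = 2, p_1 = 1. Add edge {1,2}. Now deg[2]=0, deg[1]=1.
Step 2: smallest deg-1 vertex = 1, p_2 = 8. Add edge {1,8}. Now deg[1]=0, deg[8]=2.
Step 3: smallest deg-1 vertex = 3, p_3 = 7. Add edge {3,7}. Now deg[3]=0, deg[7]=1.
Step 4: smallest deg-1 vertex = 7, p_4 = 4. Add edge {4,7}. Now deg[7]=0, deg[4]=1.
Step 5: smallest deg-1 vertex = 4, p_5 = 5. Add edge {4,5}. Now deg[4]=0, deg[5]=2.
Step 6: smallest deg-1 vertex = 9, p_6 = 5. Add edge {5,9}. Now deg[9]=0, deg[5]=1.
Step 7: smallest deg-1 vertex = 5, p_7 = 11. Add edge {5,11}. Now deg[5]=0, deg[11]=2.
Step 8: smallest deg-1 vertex = 10, p_8 = 8. Add edge {8,10}. Now deg[10]=0, deg[8]=1.
Step 9: smallest deg-1 vertex = 8, p_9 = 11. Add edge {8,11}. Now deg[8]=0, deg[11]=1.
Step 10: smallest deg-1 vertex = 11, p_10 = 6. Add edge {6,11}. Now deg[11]=0, deg[6]=1.
Final: two remaining deg-1 vertices are 6, 12. Add edge {6,12}.

Answer: 1 2
1 8
3 7
4 7
4 5
5 9
5 11
8 10
8 11
6 11
6 12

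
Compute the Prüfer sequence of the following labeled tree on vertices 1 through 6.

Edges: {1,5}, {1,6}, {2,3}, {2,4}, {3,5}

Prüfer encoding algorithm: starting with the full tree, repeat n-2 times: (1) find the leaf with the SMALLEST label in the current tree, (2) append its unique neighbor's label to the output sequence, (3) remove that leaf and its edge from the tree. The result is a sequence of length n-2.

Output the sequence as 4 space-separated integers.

Answer: 2 3 5 1

Derivation:
Step 1: leaves = {4,6}. Remove smallest leaf 4, emit neighbor 2.
Step 2: leaves = {2,6}. Remove smallest leaf 2, emit neighbor 3.
Step 3: leaves = {3,6}. Remove smallest leaf 3, emit neighbor 5.
Step 4: leaves = {5,6}. Remove smallest leaf 5, emit neighbor 1.
Done: 2 vertices remain (1, 6). Sequence = [2 3 5 1]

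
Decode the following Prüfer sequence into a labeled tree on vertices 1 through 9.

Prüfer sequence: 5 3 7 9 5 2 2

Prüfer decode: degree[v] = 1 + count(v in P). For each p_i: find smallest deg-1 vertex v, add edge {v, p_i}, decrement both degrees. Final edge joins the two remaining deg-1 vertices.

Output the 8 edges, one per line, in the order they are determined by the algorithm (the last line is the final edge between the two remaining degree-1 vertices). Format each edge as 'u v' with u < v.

Initial degrees: {1:1, 2:3, 3:2, 4:1, 5:3, 6:1, 7:2, 8:1, 9:2}
Step 1: smallest deg-1 vertex = 1, p_1 = 5. Add edge {1,5}. Now deg[1]=0, deg[5]=2.
Step 2: smallest deg-1 vertex = 4, p_2 = 3. Add edge {3,4}. Now deg[4]=0, deg[3]=1.
Step 3: smallest deg-1 vertex = 3, p_3 = 7. Add edge {3,7}. Now deg[3]=0, deg[7]=1.
Step 4: smallest deg-1 vertex = 6, p_4 = 9. Add edge {6,9}. Now deg[6]=0, deg[9]=1.
Step 5: smallest deg-1 vertex = 7, p_5 = 5. Add edge {5,7}. Now deg[7]=0, deg[5]=1.
Step 6: smallest deg-1 vertex = 5, p_6 = 2. Add edge {2,5}. Now deg[5]=0, deg[2]=2.
Step 7: smallest deg-1 vertex = 8, p_7 = 2. Add edge {2,8}. Now deg[8]=0, deg[2]=1.
Final: two remaining deg-1 vertices are 2, 9. Add edge {2,9}.

Answer: 1 5
3 4
3 7
6 9
5 7
2 5
2 8
2 9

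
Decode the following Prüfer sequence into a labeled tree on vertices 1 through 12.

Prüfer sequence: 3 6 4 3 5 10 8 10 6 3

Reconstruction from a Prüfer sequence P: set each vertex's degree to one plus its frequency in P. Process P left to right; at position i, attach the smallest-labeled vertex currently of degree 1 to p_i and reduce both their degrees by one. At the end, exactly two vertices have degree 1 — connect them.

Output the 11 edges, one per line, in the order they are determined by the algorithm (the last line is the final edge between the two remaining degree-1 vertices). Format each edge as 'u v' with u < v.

Answer: 1 3
2 6
4 7
3 4
5 9
5 10
8 11
8 10
6 10
3 6
3 12

Derivation:
Initial degrees: {1:1, 2:1, 3:4, 4:2, 5:2, 6:3, 7:1, 8:2, 9:1, 10:3, 11:1, 12:1}
Step 1: smallest deg-1 vertex = 1, p_1 = 3. Add edge {1,3}. Now deg[1]=0, deg[3]=3.
Step 2: smallest deg-1 vertex = 2, p_2 = 6. Add edge {2,6}. Now deg[2]=0, deg[6]=2.
Step 3: smallest deg-1 vertex = 7, p_3 = 4. Add edge {4,7}. Now deg[7]=0, deg[4]=1.
Step 4: smallest deg-1 vertex = 4, p_4 = 3. Add edge {3,4}. Now deg[4]=0, deg[3]=2.
Step 5: smallest deg-1 vertex = 9, p_5 = 5. Add edge {5,9}. Now deg[9]=0, deg[5]=1.
Step 6: smallest deg-1 vertex = 5, p_6 = 10. Add edge {5,10}. Now deg[5]=0, deg[10]=2.
Step 7: smallest deg-1 vertex = 11, p_7 = 8. Add edge {8,11}. Now deg[11]=0, deg[8]=1.
Step 8: smallest deg-1 vertex = 8, p_8 = 10. Add edge {8,10}. Now deg[8]=0, deg[10]=1.
Step 9: smallest deg-1 vertex = 10, p_9 = 6. Add edge {6,10}. Now deg[10]=0, deg[6]=1.
Step 10: smallest deg-1 vertex = 6, p_10 = 3. Add edge {3,6}. Now deg[6]=0, deg[3]=1.
Final: two remaining deg-1 vertices are 3, 12. Add edge {3,12}.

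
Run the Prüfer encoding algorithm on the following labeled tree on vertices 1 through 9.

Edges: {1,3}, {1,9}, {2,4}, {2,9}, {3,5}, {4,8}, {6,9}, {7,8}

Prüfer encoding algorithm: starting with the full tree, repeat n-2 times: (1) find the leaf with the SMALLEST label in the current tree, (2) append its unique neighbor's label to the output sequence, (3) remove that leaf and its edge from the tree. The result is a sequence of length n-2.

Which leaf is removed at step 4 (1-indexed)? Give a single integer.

Step 1: current leaves = {5,6,7}. Remove leaf 5 (neighbor: 3).
Step 2: current leaves = {3,6,7}. Remove leaf 3 (neighbor: 1).
Step 3: current leaves = {1,6,7}. Remove leaf 1 (neighbor: 9).
Step 4: current leaves = {6,7}. Remove leaf 6 (neighbor: 9).

Answer: 6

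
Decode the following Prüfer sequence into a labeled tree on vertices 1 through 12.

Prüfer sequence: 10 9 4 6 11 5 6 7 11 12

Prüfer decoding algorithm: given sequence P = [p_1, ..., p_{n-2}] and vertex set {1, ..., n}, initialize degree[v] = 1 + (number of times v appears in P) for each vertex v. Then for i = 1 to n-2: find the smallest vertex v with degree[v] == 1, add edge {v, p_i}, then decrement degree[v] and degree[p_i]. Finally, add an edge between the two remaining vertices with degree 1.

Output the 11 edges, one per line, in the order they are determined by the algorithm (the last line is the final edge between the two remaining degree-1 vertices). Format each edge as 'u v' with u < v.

Initial degrees: {1:1, 2:1, 3:1, 4:2, 5:2, 6:3, 7:2, 8:1, 9:2, 10:2, 11:3, 12:2}
Step 1: smallest deg-1 vertex = 1, p_1 = 10. Add edge {1,10}. Now deg[1]=0, deg[10]=1.
Step 2: smallest deg-1 vertex = 2, p_2 = 9. Add edge {2,9}. Now deg[2]=0, deg[9]=1.
Step 3: smallest deg-1 vertex = 3, p_3 = 4. Add edge {3,4}. Now deg[3]=0, deg[4]=1.
Step 4: smallest deg-1 vertex = 4, p_4 = 6. Add edge {4,6}. Now deg[4]=0, deg[6]=2.
Step 5: smallest deg-1 vertex = 8, p_5 = 11. Add edge {8,11}. Now deg[8]=0, deg[11]=2.
Step 6: smallest deg-1 vertex = 9, p_6 = 5. Add edge {5,9}. Now deg[9]=0, deg[5]=1.
Step 7: smallest deg-1 vertex = 5, p_7 = 6. Add edge {5,6}. Now deg[5]=0, deg[6]=1.
Step 8: smallest deg-1 vertex = 6, p_8 = 7. Add edge {6,7}. Now deg[6]=0, deg[7]=1.
Step 9: smallest deg-1 vertex = 7, p_9 = 11. Add edge {7,11}. Now deg[7]=0, deg[11]=1.
Step 10: smallest deg-1 vertex = 10, p_10 = 12. Add edge {10,12}. Now deg[10]=0, deg[12]=1.
Final: two remaining deg-1 vertices are 11, 12. Add edge {11,12}.

Answer: 1 10
2 9
3 4
4 6
8 11
5 9
5 6
6 7
7 11
10 12
11 12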